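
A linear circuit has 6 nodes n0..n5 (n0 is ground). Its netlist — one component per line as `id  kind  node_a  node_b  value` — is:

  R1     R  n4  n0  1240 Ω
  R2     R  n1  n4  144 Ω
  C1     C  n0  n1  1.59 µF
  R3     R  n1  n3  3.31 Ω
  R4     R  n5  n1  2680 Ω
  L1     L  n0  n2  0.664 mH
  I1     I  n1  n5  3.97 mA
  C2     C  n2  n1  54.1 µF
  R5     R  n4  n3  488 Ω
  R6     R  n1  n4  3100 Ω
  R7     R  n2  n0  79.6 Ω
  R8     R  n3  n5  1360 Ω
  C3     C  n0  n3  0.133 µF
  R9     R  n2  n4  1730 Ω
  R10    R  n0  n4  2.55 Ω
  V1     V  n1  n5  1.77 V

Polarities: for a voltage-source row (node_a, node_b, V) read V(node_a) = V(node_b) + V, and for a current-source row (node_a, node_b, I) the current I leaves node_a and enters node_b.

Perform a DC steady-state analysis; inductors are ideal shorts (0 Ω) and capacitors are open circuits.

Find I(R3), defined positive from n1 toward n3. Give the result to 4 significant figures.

0.001291 A

MNA unknowns: 5 node voltages V₁..V_5 plus 2 source currents (L1, V1)
R1: Y=0.0008065 on G[4,0]
R2: Y=0.006944 on G[1,4]
C1: Y=0.000 on G[0,1]
R3: Y=0.3021 on G[1,3]
R4: Y=0.0003731 on G[5,1]
L1: row V0−V2=0, i_L1 at 0,2
I1: z[1]−=0.00397, z[5]+=0.00397
C2: Y=0.000 on G[2,1]
R5: Y=0.002049 on G[4,3]
R6: Y=0.0003226 on G[1,4]
R7: Y=0.01256 on G[2,0]
R8: Y=0.0007353 on G[3,5]
C3: Y=0.000 on G[0,3]
R9: Y=0.0005780 on G[2,4]
R10: Y=0.3922 on G[0,4]
V1: row V1−V5=1.77, i_V1 at 1,5
solve → V1=0.0009403, V2=0.000, V3=-0.003335, V4=0.000, V5=-1.769
aux → i_L1=0.000, i_V1=-0.005929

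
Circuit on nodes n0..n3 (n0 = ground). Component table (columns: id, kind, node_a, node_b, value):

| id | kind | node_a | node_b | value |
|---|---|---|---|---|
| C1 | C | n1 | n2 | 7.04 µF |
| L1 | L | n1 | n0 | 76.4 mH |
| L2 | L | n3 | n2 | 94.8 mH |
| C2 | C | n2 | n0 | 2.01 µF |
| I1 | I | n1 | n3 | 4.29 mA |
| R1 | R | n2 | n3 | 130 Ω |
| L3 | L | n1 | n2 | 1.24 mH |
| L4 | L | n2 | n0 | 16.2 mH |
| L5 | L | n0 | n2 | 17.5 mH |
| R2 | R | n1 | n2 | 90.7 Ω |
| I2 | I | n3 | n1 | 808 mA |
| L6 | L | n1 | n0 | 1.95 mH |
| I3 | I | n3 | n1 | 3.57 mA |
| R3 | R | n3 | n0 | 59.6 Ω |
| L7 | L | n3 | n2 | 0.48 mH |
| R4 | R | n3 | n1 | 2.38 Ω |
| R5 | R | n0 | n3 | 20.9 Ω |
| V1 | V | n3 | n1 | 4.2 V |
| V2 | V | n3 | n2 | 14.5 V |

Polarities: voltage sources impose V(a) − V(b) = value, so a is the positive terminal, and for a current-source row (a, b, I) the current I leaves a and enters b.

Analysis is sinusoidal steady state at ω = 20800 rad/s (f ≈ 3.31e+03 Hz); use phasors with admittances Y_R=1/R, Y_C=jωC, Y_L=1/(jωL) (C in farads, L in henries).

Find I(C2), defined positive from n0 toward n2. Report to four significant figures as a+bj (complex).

Element admittances at ω=20800 rad/s:
  Y(C1) = 0.000+0.1464j S between n1,n2
  Y(L1) = 0.000-0.0006293j S between n1,n0
  Y(L2) = 0.000-0.0005071j S between n3,n2
  Y(C2) = 0.000+0.04181j S between n2,n0
  I1: injects 0.00429 A into n3 (from n1)
  Y(R1) = 0.007692+0.000j S between n2,n3
  Y(L3) = 0.000-0.03877j S between n1,n2
  Y(L4) = 0.000-0.002968j S between n2,n0
  Y(L5) = 0.000-0.002747j S between n0,n2
  Y(R2) = 0.01103+0.000j S between n1,n2
  I2: injects 0.808 A into n1 (from n3)
  Y(L6) = 0.000-0.02465j S between n1,n0
  I3: injects 0.00357 A into n1 (from n3)
  Y(R3) = 0.01678+0.000j S between n3,n0
  Y(L7) = 0.000-0.1002j S between n3,n2
  Y(R4) = 0.4202+0.000j S between n3,n1
  Y(R5) = 0.04785+0.000j S between n0,n3
  V1: constraint V(n3)−V(n1) = 4.2
  V2: constraint V(n3)−V(n2) = 14.5
Assemble and solve the 5×5 MNA system:
  V(n1)=-3.150+6.279j  V(n2)=-13.45+6.279j  V(n3)=1.050+6.279j
  i(V1)=-2.300+1.189j  i(V2)=-0.4517-0.1347j

0.2625+0.5623j A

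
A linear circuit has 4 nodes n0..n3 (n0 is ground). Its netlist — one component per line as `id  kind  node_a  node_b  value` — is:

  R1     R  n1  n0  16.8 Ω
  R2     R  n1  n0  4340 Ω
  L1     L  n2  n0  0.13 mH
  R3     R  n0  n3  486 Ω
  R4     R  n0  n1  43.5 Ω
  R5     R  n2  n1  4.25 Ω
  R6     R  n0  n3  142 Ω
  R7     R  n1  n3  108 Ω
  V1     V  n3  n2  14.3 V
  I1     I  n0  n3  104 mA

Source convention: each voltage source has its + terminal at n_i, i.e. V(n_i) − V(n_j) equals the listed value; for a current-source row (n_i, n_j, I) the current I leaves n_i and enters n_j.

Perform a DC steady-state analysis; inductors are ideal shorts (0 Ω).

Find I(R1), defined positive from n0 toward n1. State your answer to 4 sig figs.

Apply KCL at each of the 3 non-ground nodes and solve the resulting linear system.
Node n1: branches {R1, R2, R4, R5, R7} → V_1 = 0.4045
Node n2: branches {L1, R5, V1} → V_2 = 0.000
Node n3: branches {R3, R6, R7, V1, I1} → V_3 = 14.30
Source currents: i(L1)=-0.05960, i(V1)=-0.1548

-0.02408 A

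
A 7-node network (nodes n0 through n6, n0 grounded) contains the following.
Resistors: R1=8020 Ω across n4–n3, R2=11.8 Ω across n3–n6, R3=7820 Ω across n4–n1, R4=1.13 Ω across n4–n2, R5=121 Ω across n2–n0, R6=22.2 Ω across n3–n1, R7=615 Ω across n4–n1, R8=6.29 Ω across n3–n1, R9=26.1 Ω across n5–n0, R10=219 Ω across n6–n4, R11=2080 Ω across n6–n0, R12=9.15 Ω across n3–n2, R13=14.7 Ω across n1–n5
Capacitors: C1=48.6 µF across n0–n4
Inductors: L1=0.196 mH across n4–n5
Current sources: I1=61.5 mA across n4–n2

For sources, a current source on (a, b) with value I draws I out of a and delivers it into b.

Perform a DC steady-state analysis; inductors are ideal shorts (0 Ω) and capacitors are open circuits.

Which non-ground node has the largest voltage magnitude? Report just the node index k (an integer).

MNA unknowns: 6 node voltages V₁..V_6 plus 1 source current (L1)
R1: Y=0.0001247 on G[4,3]
R2: Y=0.08475 on G[3,6]
R3: Y=0.0001279 on G[4,1]
R4: Y=0.8850 on G[4,2]
R5: Y=0.008264 on G[2,0]
R6: Y=0.04505 on G[3,1]
R7: Y=0.001626 on G[4,1]
R8: Y=0.1590 on G[3,1]
R9: Y=0.03831 on G[5,0]
R10: Y=0.004566 on G[6,4]
R11: Y=0.0004808 on G[6,0]
R12: Y=0.1093 on G[3,2]
C1: Y=0.000 on G[0,4]
L1: row V4−V5=0, i_L1 at 4,5
R13: Y=0.06803 on G[1,5]
I1: z[4]−=0.0615, z[2]+=0.0615
solve → V1=0.02042, V2=0.05415, V3=0.03152, V4=-0.01205, V5=-0.01205, V6=0.02914
aux → i_L1=-0.002670

2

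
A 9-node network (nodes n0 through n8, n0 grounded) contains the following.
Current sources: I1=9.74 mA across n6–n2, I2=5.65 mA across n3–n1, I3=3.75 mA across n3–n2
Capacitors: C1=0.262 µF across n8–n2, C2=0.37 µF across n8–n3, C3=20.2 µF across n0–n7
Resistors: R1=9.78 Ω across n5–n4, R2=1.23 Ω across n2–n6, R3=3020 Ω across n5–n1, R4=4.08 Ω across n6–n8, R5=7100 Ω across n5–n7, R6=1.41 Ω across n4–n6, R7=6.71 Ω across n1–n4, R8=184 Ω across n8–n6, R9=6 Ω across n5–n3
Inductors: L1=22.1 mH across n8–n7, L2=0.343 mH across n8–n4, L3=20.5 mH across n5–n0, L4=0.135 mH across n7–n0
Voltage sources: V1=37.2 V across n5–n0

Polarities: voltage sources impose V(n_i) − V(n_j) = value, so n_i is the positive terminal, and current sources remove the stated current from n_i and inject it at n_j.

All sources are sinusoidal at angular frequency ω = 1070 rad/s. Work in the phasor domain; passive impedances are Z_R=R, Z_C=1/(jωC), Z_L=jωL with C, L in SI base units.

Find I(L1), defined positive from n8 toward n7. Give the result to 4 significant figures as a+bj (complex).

0.5382-1.328j A

MNA unknowns: 8 node voltages V₁..V_8 plus 1 source current (V1)
I1: z[6]−=0.00974, z[2]+=0.00974
C1: Y=0.000+0.0002803j on G[8,2]
R1: Y=0.1022+0.000j on G[5,4]
R2: Y=0.8130+0.000j on G[2,6]
C2: Y=0.000+0.0003959j on G[8,3]
R3: Y=0.0003311+0.000j on G[5,1]
R4: Y=0.2451+0.000j on G[6,8]
L1: Y=0.000-0.04229j on G[8,7]
I2: z[3]−=0.00565, z[1]+=0.00565
R5: Y=0.0001408+0.000j on G[5,7]
L2: Y=0.000-2.725j on G[8,4]
L3: Y=0.000-0.04559j on G[5,0]
R6: Y=0.7092+0.000j on G[4,6]
I3: z[3]−=0.00375, z[2]+=0.00375
C3: Y=0.000+0.02161j on G[0,7]
L4: Y=0.000-6.923j on G[7,0]
R7: Y=0.1490+0.000j on G[1,4]
R8: Y=0.005435+0.000j on G[8,6]
R9: Y=0.1667+0.000j on G[5,3]
V1: row V5−V0=37.2, i_V1 at 5,0
solve → V1=32.14+12.94j, V2=31.98+12.92j, V3=37.11-0.01311j, V4=32.09+12.97j, V5=37.20+0.000j, V6=31.97+12.92j, V7=0.1924+0.07874j, V8=31.60+12.81j
aux → i_V1=-0.5434+3.024j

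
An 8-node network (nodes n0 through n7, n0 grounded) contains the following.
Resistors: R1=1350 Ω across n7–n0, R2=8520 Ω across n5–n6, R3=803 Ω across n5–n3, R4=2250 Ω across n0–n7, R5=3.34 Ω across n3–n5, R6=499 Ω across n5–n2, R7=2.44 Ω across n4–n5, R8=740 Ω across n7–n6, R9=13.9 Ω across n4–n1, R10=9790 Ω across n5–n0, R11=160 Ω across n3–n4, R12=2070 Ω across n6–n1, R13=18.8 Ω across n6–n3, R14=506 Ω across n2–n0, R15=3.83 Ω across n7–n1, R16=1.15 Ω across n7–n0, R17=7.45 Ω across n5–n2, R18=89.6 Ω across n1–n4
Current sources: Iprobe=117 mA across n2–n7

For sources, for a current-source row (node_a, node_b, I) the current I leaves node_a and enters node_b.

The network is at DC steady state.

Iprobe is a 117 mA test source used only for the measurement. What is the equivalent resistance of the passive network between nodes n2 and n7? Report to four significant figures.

MNA unknowns: 7 node voltages V₁..V_7
R1: Y=0.0007407 on G[7,0]
R2: Y=0.0001174 on G[5,6]
R3: Y=0.001245 on G[5,3]
R4: Y=0.0004444 on G[0,7]
R5: Y=0.2994 on G[3,5]
R6: Y=0.002004 on G[5,2]
R7: Y=0.4098 on G[4,5]
R8: Y=0.001351 on G[7,6]
R9: Y=0.07194 on G[4,1]
R10: Y=0.0001021 on G[5,0]
R11: Y=0.006250 on G[3,4]
R12: Y=0.0004831 on G[6,1]
R13: Y=0.05319 on G[6,3]
R14: Y=0.001976 on G[2,0]
R15: Y=0.2611 on G[7,1]
R16: Y=0.8696 on G[7,0]
R17: Y=0.1342 on G[5,2]
R18: Y=0.01116 on G[1,4]
Iprobe: z[2]−=0.117, z[7]+=0.117
solve → V1=-0.4099, V2=-2.788, V3=-1.953, V4=-1.710, V5=-1.969, V6=-1.892, V7=0.006558

R_eq = 23.88 Ω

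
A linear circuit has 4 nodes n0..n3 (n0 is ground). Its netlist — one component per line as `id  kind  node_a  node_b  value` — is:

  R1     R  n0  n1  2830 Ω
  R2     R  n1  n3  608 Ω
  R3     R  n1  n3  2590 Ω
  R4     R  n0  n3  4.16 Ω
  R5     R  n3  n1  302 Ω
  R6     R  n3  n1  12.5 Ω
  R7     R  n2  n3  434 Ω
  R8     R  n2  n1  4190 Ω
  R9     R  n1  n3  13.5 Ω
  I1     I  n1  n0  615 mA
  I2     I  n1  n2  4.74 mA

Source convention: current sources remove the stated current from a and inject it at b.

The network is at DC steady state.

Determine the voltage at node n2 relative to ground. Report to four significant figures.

Apply KCL at each of the 3 non-ground nodes and solve the resulting linear system.
Node n1: branches {R1, R2, R3, R5, R6, R8, R9, I1, I2} → V_1 = -6.414
Node n2: branches {R7, R8, I2} → V_2 = -1.048
Node n3: branches {R2, R3, R4, R5, R6, R7, R9} → V_3 = -2.549

-1.048 V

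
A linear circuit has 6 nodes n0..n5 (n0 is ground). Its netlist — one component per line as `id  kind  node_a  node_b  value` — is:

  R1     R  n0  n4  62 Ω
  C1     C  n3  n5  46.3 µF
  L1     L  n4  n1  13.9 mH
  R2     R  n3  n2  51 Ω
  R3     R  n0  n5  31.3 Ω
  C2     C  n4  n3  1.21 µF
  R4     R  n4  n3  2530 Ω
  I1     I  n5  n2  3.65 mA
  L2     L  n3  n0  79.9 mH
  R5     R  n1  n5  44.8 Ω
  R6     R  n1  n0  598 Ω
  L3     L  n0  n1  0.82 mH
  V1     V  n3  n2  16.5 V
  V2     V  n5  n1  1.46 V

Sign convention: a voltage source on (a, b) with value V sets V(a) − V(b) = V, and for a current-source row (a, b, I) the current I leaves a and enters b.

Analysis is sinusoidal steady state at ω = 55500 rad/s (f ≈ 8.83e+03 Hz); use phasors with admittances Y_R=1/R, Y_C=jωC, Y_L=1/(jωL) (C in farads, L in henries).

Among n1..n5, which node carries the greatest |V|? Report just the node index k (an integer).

MNA unknowns: 5 node voltages V₁..V_5 plus 2 source currents (V1, V2)
R1: Y=0.01613+0.000j on G[0,4]
C1: Y=0.000+2.570j on G[3,5]
L1: Y=0.000-0.001296j on G[4,1]
R2: Y=0.01961+0.000j on G[3,2]
R3: Y=0.03195+0.000j on G[0,5]
C2: Y=0.000+0.06716j on G[4,3]
R4: Y=0.0003953+0.000j on G[4,3]
I1: z[5]−=0.00365, z[2]+=0.00365
L2: Y=0.000-0.0002255j on G[3,0]
R5: Y=0.02232+0.000j on G[1,5]
R6: Y=0.001672+0.000j on G[1,0]
L3: Y=0.000-0.02197j on G[0,1]
V1: row V3−V2=16.5, i_V1 at 3,2
V2: row V5−V1=1.46, i_V2 at 5,1
solve → V1=-1.206-0.5640j, V2=-16.24-0.5629j, V3=0.2573-0.5629j, V4=0.3992-0.4643j, V5=0.2535-0.5640j
aux → i_V1=-0.3272+0.000j, i_V2=-0.04713+0.02765j

2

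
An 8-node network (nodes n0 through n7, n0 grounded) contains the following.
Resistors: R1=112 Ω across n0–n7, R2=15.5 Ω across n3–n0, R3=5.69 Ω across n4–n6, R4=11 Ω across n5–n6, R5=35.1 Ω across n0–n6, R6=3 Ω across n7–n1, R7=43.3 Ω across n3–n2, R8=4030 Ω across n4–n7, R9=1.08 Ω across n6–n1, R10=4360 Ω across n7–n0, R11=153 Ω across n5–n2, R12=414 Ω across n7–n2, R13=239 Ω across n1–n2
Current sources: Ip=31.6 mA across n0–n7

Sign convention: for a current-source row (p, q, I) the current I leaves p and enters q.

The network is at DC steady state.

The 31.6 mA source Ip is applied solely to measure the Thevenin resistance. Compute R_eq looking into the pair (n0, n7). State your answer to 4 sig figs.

R_eq = 24.49 Ω

MNA unknowns: 7 node voltages V₁..V_7
R1: Y=0.008929 on G[0,7]
R2: Y=0.06452 on G[3,0]
R3: Y=0.1757 on G[4,6]
R4: Y=0.09091 on G[5,6]
R5: Y=0.02849 on G[0,6]
R6: Y=0.3333 on G[7,1]
R7: Y=0.02309 on G[3,2]
R8: Y=0.0002481 on G[4,7]
R9: Y=0.9259 on G[6,1]
R10: Y=0.0002294 on G[7,0]
R11: Y=0.006536 on G[5,2]
R12: Y=0.002415 on G[7,2]
R13: Y=0.004184 on G[1,2]
Ip: z[0]−=0.0316, z[7]+=0.0316
solve → V1=0.7037, V2=0.3017, V3=0.07953, V4=0.6805, V5=0.6549, V6=0.6803, V7=0.7738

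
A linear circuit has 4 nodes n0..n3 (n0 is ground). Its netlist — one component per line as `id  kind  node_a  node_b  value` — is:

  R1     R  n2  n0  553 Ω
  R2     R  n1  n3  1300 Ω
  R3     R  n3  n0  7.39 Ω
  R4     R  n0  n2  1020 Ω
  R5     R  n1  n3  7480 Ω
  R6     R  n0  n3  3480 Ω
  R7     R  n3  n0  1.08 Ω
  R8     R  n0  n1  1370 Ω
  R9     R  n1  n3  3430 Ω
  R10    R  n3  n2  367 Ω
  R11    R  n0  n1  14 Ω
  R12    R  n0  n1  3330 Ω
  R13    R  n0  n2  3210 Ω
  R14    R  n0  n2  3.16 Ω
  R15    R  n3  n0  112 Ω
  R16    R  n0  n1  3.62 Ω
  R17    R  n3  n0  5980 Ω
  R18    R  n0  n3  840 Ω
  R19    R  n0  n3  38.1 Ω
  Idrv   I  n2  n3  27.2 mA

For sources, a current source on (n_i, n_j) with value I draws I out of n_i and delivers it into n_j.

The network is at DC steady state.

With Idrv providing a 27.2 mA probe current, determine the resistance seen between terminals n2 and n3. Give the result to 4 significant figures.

Element admittances at DC:
  Y(R1) = 0.001808 S between n2,n0
  Y(R2) = 0.0007692 S between n1,n3
  Y(R3) = 0.1353 S between n3,n0
  Y(R4) = 0.0009804 S between n0,n2
  Y(R5) = 0.0001337 S between n1,n3
  Y(R6) = 0.0002874 S between n0,n3
  Y(R7) = 0.9259 S between n3,n0
  Y(R8) = 0.0007299 S between n0,n1
  Y(R9) = 0.0002915 S between n1,n3
  Y(R10) = 0.002725 S between n3,n2
  Y(R11) = 0.07143 S between n0,n1
  Y(R12) = 0.0003003 S between n0,n1
  Y(R13) = 0.0003115 S between n0,n2
  Y(R14) = 0.3165 S between n0,n2
  Y(R15) = 0.008929 S between n3,n0
  Y(R16) = 0.2762 S between n0,n1
  Y(R17) = 0.0001672 S between n3,n0
  Y(R18) = 0.001190 S between n0,n3
  Y(R19) = 0.02625 S between n0,n3
  Idrv: injects 0.0272 A into n3 (from n2)
Assemble and solve the 3×3 MNA system:
  V(n1)=8.355e-05  V(n2)=-0.08419  V(n3)=0.02447

R_eq = 3.995 Ω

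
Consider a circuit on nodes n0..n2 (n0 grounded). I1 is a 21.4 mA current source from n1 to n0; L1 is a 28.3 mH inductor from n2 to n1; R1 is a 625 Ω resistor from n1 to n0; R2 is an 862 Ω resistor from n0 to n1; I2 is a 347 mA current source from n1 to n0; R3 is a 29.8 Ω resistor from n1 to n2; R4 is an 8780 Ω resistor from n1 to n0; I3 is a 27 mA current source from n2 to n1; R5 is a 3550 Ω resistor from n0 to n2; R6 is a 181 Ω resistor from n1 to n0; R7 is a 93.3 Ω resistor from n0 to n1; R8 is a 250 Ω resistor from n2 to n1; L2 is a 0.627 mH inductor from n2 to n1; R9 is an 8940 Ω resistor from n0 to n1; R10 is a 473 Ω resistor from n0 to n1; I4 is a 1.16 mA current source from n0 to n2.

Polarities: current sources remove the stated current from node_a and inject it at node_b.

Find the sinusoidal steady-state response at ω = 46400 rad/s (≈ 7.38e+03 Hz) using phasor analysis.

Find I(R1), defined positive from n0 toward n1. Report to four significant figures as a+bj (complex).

0.02717-5.784e-06j A

Element admittances at ω=46400 rad/s:
  I1: injects 0.0214 A into n0 (from n1)
  Y(L1) = 0.000-0.0007615j S between n2,n1
  Y(R1) = 0.001600+0.000j S between n1,n0
  Y(R2) = 0.001160+0.000j S between n0,n1
  I2: injects 0.347 A into n0 (from n1)
  Y(R3) = 0.03356+0.000j S between n1,n2
  Y(R4) = 0.0001139+0.000j S between n1,n0
  I3: injects 0.027 A into n1 (from n2)
  Y(R5) = 0.0002817+0.000j S between n0,n2
  Y(R6) = 0.005525+0.000j S between n1,n0
  Y(R7) = 0.01072+0.000j S between n0,n1
  Y(R8) = 0.004000+0.000j S between n2,n1
  Y(L2) = 0.000-0.03437j S between n2,n1
  Y(R9) = 0.0001119+0.000j S between n0,n1
  Y(R10) = 0.002114+0.000j S between n0,n1
  I4: injects 0.00116 A into n2 (from n0)
Assemble and solve the 2×2 MNA system:
  V(n1)=-16.98+0.003615j  V(n2)=-17.28-0.2739j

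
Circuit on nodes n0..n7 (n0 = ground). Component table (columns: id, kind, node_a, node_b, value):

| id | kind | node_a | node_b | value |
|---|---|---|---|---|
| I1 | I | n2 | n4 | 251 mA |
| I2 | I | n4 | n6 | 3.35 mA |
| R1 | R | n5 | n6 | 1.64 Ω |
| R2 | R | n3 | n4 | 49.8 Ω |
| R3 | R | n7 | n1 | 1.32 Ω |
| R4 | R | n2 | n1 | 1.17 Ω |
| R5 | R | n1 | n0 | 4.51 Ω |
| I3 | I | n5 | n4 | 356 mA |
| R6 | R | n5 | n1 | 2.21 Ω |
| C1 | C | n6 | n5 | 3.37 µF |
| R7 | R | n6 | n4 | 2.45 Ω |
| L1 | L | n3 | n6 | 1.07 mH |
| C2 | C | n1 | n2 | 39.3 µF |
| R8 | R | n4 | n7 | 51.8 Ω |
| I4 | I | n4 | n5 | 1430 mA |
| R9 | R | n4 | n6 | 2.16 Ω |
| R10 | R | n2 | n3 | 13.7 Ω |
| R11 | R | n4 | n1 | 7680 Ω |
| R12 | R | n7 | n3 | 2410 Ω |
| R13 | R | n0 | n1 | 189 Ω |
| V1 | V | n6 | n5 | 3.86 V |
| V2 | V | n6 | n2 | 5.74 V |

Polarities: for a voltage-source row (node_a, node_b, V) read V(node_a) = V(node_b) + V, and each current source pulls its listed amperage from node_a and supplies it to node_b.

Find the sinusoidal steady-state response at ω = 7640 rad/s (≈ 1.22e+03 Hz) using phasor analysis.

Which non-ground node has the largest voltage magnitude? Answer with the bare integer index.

MNA unknowns: 7 node voltages V₁..V_7 plus 2 source currents (V1, V2)
I1: z[2]−=0.251, z[4]+=0.251
I2: z[4]−=0.00335, z[6]+=0.00335
R1: Y=0.6098+0.000j on G[5,6]
R2: Y=0.02008+0.000j on G[3,4]
R3: Y=0.7576+0.000j on G[7,1]
R4: Y=0.8547+0.000j on G[2,1]
R5: Y=0.2217+0.000j on G[1,0]
I3: z[5]−=0.356, z[4]+=0.356
R6: Y=0.4525+0.000j on G[5,1]
C1: Y=0.000+0.02575j on G[6,5]
R7: Y=0.4082+0.000j on G[6,4]
L1: Y=0.000-0.1223j on G[3,6]
C2: Y=0.000+0.3003j on G[1,2]
R8: Y=0.01931+0.000j on G[4,7]
I4: z[4]−=1.43, z[5]+=1.43
R9: Y=0.4630+0.000j on G[4,6]
R10: Y=0.07299+0.000j on G[2,3]
R11: Y=0.0001302+0.000j on G[4,1]
R12: Y=0.0004149+0.000j on G[7,3]
R13: Y=0.005291+0.000j on G[0,1]
V1: row V6−V5=3.86, i_V1 at 6,5
V2: row V6−V2=5.74, i_V2 at 6,2
solve → V1=0.000+0.000j, V2=-0.6746+0.1541j, V3=3.327-2.132j, V4=4.014+0.1005j, V5=1.205+0.1541j, V6=5.065+0.1541j, V7=0.1015+0.001357j
aux → i_V1=-2.882-0.02963j, i_V2=-0.6640+0.09609j

6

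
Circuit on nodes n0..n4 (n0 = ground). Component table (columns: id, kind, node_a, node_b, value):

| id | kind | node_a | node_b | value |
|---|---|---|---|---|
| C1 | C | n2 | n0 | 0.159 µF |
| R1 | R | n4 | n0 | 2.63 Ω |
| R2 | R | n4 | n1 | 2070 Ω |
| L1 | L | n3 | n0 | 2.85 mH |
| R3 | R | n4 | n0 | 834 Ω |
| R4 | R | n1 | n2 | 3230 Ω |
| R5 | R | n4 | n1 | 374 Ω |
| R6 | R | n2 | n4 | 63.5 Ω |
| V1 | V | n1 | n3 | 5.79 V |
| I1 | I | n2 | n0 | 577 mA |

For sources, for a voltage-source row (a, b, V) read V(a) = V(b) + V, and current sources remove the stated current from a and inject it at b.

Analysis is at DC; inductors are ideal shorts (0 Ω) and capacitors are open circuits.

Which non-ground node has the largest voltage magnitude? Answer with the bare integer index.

Element admittances at DC:
  Y(C1) = 0.000 S between n2,n0
  Y(R1) = 0.3802 S between n4,n0
  Y(R2) = 0.0004831 S between n4,n1
  L1: short n3↔n0 (DC inductor)
  Y(R3) = 0.001199 S between n4,n0
  Y(R4) = 0.0003096 S between n1,n2
  Y(R5) = 0.002674 S between n4,n1
  Y(R6) = 0.01575 S between n2,n4
  V1: constraint V(n1)−V(n3) = 5.79
  I1: injects 0.577 A into n0 (from n2)
Assemble and solve the 6×6 MNA system:
  V(n1)=5.790  V(n2)=-37.21  V(n3)=0.000  V(n4)=-1.418
  i(L1)=-0.03607  i(V1)=-0.03607

2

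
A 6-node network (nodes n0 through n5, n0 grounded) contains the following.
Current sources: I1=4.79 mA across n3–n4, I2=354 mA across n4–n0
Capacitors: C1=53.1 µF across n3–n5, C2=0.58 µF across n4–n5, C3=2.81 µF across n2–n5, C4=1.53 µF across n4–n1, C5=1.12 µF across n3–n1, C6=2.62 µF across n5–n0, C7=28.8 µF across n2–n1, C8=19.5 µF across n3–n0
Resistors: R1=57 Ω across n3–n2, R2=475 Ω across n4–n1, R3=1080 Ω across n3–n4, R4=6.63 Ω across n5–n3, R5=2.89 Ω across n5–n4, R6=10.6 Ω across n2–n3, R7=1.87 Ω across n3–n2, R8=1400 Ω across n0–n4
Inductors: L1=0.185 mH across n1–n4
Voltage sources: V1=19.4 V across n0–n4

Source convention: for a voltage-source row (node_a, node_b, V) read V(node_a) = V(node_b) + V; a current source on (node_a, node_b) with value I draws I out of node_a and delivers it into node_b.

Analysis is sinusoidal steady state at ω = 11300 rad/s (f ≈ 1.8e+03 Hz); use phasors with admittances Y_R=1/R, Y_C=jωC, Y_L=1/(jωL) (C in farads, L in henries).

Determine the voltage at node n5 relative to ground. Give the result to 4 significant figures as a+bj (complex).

-17.75+3.864j V

MNA unknowns: 5 node voltages V₁..V_5 plus 1 source current (V1)
I1: z[3]−=0.00479, z[4]+=0.00479
C1: Y=0.000+0.6000j on G[3,5]
R1: Y=0.01754+0.000j on G[3,2]
C2: Y=0.000+0.006554j on G[4,5]
R2: Y=0.002105+0.000j on G[4,1]
C3: Y=0.000+0.03175j on G[2,5]
R3: Y=0.0009259+0.000j on G[3,4]
C4: Y=0.000+0.01729j on G[4,1]
R4: Y=0.1508+0.000j on G[5,3]
C5: Y=0.000+0.01266j on G[3,1]
R5: Y=0.3460+0.000j on G[5,4]
C6: Y=0.000+0.02961j on G[5,0]
C7: Y=0.000+0.3254j on G[2,1]
R6: Y=0.09434+0.000j on G[2,3]
R7: Y=0.5348+0.000j on G[3,2]
I2: z[4]−=0.354, z[0]+=0.354
C8: Y=0.000+0.2203j on G[3,0]
L1: Y=0.000-0.4784j on G[1,4]
R8: Y=0.0007143+0.000j on G[0,4]
V1: row V0−V4=19.4, i_V1 at 0,4
solve → V1=-25.43+0.8572j, V2=-17.23-0.4296j, V3=-16.37+3.722j, V4=-19.40+0.000j, V5=-17.75+3.864j
aux → i_V1=-0.5943-4.134j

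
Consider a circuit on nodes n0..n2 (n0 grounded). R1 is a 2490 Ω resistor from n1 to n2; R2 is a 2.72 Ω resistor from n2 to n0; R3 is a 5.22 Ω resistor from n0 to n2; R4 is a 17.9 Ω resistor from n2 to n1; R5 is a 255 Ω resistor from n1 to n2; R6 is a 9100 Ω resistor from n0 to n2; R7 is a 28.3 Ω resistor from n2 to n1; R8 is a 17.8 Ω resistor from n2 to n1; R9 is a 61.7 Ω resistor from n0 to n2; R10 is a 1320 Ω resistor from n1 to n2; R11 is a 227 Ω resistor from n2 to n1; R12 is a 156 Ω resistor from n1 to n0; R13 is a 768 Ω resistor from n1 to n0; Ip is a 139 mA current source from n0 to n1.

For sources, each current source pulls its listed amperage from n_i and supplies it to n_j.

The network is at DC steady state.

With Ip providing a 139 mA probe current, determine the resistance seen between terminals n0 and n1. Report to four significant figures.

R_eq = 7.635 Ω

MNA unknowns: 2 node voltages V₁..V_2
R1: Y=0.0004016 on G[1,2]
R2: Y=0.3676 on G[2,0]
R3: Y=0.1916 on G[0,2]
R4: Y=0.05587 on G[2,1]
R5: Y=0.003922 on G[1,2]
R6: Y=0.0001099 on G[0,2]
R7: Y=0.03534 on G[2,1]
R8: Y=0.05618 on G[2,1]
R9: Y=0.01621 on G[0,2]
R10: Y=0.0007576 on G[1,2]
R11: Y=0.004405 on G[2,1]
R12: Y=0.006410 on G[1,0]
R13: Y=0.001302 on G[1,0]
Ip: z[0]−=0.139, z[1]+=0.139
solve → V1=1.061, V2=0.2273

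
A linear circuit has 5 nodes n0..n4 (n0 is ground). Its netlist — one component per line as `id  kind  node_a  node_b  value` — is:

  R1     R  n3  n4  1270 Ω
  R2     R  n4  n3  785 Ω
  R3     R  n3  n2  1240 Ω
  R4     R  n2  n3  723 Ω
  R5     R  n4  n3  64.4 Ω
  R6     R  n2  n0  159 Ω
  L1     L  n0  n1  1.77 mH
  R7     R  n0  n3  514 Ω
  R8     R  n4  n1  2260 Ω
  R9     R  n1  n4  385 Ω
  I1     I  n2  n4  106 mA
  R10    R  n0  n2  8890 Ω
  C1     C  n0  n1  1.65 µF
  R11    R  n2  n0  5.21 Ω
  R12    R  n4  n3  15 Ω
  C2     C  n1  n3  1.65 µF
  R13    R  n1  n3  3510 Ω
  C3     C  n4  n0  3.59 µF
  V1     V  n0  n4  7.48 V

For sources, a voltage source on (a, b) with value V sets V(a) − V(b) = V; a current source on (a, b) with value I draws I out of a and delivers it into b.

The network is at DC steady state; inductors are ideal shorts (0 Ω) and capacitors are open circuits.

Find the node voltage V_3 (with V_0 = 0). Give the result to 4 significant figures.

-7.122 V

Apply KCL at each of the 4 non-ground nodes and solve the resulting linear system.
Node n1: branches {L1, R8, R9, C1, C2, R13} → V_1 = 0.000
Node n2: branches {R3, R4, R6, I1, R10, R11} → V_2 = -0.6064
Node n3: branches {R1, R2, R3, R4, R5, R7, R12, C2, R13} → V_3 = -7.122
Node n4: branches {R1, R2, R5, R8, R9, I1, R12, C3, V1} → V_4 = -7.480
Source currents: i(L1)=0.02477, i(V1)=-0.1589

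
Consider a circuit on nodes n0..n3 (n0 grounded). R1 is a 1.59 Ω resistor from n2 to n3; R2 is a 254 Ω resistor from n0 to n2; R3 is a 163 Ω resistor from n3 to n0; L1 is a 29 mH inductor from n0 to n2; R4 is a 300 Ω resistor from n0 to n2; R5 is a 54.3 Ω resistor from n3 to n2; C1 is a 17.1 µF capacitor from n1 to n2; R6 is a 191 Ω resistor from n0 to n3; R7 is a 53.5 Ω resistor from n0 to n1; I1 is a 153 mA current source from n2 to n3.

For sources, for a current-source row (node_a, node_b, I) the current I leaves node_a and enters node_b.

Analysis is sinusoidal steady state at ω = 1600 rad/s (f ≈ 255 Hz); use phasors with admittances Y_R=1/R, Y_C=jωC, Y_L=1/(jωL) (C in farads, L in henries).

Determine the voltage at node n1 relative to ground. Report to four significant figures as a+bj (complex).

-0.03547-0.05405j V

Apply KCL at each of the 3 non-ground nodes and solve the resulting linear system.
Node n1: branches {C1, R7} → V_1 = -0.03547-0.05405j
Node n2: branches {R1, R2, L1, R4, R5, C1, I1} → V_2 = -0.07240-0.02982j
Node n3: branches {R1, R3, R5, R6, I1} → V_3 = 0.1611-0.02930j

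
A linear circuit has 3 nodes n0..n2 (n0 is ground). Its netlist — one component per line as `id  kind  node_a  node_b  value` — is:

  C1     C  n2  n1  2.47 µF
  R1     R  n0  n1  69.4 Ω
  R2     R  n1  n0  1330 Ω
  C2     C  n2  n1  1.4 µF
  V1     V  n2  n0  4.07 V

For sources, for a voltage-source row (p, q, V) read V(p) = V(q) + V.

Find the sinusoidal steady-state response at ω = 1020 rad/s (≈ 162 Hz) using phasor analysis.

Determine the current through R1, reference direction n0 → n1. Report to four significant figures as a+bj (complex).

MNA unknowns: 2 node voltages V₁..V_2 plus 1 source current (V1)
C1: Y=0.000+0.002519j on G[2,1]
R1: Y=0.01441+0.000j on G[0,1]
R2: Y=0.0007519+0.000j on G[1,0]
C2: Y=0.000+0.001428j on G[2,1]
V1: row V2−V0=4.07, i_V1 at 2,0
solve → V1=0.2584+0.9924j, V2=4.070+0.000j
aux → i_V1=-0.003917-0.01505j

-0.003723-0.01430j A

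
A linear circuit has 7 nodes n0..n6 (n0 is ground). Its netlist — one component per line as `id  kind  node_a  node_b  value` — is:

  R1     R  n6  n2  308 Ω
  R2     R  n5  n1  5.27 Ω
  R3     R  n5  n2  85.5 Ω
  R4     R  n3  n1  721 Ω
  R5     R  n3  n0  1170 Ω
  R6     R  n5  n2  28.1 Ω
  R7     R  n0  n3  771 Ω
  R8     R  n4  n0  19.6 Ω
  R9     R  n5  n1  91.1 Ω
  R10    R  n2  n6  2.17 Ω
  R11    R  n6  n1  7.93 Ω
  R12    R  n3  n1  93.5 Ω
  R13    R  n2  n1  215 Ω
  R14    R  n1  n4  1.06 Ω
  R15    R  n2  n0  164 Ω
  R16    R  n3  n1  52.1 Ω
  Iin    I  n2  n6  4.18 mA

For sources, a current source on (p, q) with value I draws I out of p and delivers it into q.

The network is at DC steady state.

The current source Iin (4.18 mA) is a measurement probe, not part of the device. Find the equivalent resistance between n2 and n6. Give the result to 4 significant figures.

R_eq = 2.004 Ω

MNA unknowns: 6 node voltages V₁..V_6
R1: Y=0.003247 on G[6,2]
R2: Y=0.1898 on G[5,1]
R3: Y=0.01170 on G[5,2]
R4: Y=0.001387 on G[3,1]
R5: Y=0.0008547 on G[3,0]
R6: Y=0.03559 on G[5,2]
R7: Y=0.001297 on G[0,3]
R8: Y=0.05102 on G[4,0]
R9: Y=0.01098 on G[5,1]
R10: Y=0.4608 on G[2,6]
R11: Y=0.1261 on G[6,1]
R12: Y=0.01070 on G[3,1]
R13: Y=0.004651 on G[2,1]
R14: Y=0.9434 on G[1,4]
R15: Y=0.006098 on G[2,0]
R16: Y=0.01919 on G[3,1]
Iin: z[2]−=0.00418, z[6]+=0.00418
solve → V1=0.0006532, V2=-0.005401, V3=0.0006112, V4=0.0006197, V5=-0.0005010, V6=0.002975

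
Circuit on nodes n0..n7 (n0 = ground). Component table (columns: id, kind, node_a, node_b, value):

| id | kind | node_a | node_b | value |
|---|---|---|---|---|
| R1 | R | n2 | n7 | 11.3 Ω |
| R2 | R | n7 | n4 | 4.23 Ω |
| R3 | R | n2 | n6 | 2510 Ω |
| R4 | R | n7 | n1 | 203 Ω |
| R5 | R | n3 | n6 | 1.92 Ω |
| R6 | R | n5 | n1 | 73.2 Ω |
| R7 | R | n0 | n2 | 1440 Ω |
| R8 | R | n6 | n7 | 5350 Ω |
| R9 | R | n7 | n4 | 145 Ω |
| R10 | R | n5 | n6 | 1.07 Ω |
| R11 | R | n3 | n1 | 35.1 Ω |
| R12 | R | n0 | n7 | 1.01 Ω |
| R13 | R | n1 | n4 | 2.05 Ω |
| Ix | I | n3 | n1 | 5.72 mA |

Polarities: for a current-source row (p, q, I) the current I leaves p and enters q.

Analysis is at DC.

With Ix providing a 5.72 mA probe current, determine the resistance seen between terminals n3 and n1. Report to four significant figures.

Element admittances at DC:
  Y(R1) = 0.08850 S between n2,n7
  Y(R2) = 0.2364 S between n7,n4
  Y(R3) = 0.0003984 S between n2,n6
  Y(R4) = 0.004926 S between n7,n1
  Y(R5) = 0.5208 S between n3,n6
  Y(R6) = 0.01366 S between n5,n1
  Y(R7) = 0.0006944 S between n0,n2
  Y(R8) = 0.0001869 S between n6,n7
  Y(R9) = 0.006897 S between n7,n4
  Y(R10) = 0.9346 S between n5,n6
  Y(R11) = 0.02849 S between n3,n1
  Y(R12) = 0.9901 S between n0,n7
  Y(R13) = 0.4878 S between n1,n4
  Ix: injects 0.00572 A into n1 (from n3)
Assemble and solve the 7×7 MNA system:
  V(n1)=0.0004596  V(n2)=-0.0005850  V(n3)=-0.1352  V(n4)=0.0003068  V(n5)=-0.1297  V(n6)=-0.1316  V(n7)=4.103e-07

R_eq = 23.72 Ω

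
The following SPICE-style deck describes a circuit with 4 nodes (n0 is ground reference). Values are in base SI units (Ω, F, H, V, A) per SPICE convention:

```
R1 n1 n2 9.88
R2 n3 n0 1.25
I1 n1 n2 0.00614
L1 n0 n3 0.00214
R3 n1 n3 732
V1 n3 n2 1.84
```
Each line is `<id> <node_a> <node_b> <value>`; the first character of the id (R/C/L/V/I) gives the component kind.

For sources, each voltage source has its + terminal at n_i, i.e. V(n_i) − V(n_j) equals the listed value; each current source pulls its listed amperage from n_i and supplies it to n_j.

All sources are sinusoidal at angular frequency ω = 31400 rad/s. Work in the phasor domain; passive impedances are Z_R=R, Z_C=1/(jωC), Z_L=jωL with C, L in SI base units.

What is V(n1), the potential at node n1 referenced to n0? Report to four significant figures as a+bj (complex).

-1.875+0.000j V

Element admittances at ω=31400 rad/s:
  Y(R1) = 0.1012+0.000j S between n1,n2
  Y(R2) = 0.8000+0.000j S between n3,n0
  I1: injects 0.00614 A into n2 (from n1)
  Y(L1) = 0.000-0.01488j S between n0,n3
  Y(R3) = 0.001366+0.000j S between n1,n3
  V1: constraint V(n3)−V(n2) = 1.84
Assemble and solve the 4×4 MNA system:
  V(n1)=-1.875+0.000j  V(n2)=-1.840+0.000j  V(n3)=0.000+0.000j
  i(V1)=-0.002562+0.000j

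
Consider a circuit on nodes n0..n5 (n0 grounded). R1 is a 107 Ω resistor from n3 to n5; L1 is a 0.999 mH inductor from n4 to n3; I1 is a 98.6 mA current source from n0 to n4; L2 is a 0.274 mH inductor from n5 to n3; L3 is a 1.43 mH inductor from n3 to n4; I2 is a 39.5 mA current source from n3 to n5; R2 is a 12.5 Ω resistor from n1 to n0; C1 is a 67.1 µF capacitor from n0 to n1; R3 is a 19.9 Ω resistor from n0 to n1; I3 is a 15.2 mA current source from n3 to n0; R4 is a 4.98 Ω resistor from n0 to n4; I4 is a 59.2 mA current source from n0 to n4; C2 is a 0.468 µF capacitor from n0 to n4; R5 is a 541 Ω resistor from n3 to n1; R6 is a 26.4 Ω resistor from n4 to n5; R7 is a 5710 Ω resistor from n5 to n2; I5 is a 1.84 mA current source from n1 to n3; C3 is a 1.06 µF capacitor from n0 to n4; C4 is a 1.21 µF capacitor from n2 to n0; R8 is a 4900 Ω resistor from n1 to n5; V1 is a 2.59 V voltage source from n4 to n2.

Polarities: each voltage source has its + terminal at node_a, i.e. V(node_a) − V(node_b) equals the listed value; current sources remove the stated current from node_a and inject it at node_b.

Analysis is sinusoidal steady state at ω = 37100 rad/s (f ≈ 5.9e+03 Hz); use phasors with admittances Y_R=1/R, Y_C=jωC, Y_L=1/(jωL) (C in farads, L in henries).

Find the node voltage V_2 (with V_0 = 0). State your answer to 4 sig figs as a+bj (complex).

-1.790+0.1759j V

Apply KCL at each of the 5 non-ground nodes and solve the resulting linear system.
Node n1: branches {R2, C1, R3, R5, I5, R8} → V_1 = -0.0001322+6.988e-05j
Node n2: branches {R7, C4, V1} → V_2 = -1.790+0.1759j
Node n3: branches {R1, L1, L2, L3, I2, I3, R5, I5} → V_3 = 0.7993-0.1933j
Node n4: branches {L1, I1, L3, R4, I4, C2, R6, C3, V1} → V_4 = 0.8001+0.1759j
Node n5: branches {R1, L2, I2, R6, R7, R8} → V_5 = 0.8384+0.1834j
Source currents: i(V1)=-0.008356-0.08035j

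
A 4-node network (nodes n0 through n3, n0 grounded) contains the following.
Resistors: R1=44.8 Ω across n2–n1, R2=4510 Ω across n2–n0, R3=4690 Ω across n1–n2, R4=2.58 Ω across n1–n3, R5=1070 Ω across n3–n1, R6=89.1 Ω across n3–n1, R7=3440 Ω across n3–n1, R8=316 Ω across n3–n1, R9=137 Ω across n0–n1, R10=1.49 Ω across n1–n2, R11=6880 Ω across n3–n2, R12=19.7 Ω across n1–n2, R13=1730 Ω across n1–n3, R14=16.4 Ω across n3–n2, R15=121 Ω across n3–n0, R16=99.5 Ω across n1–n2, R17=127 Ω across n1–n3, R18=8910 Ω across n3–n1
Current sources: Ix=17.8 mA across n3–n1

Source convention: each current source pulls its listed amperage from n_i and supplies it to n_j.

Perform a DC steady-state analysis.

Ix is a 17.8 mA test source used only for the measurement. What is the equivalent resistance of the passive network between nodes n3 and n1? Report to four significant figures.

MNA unknowns: 3 node voltages V₁..V_3
R1: Y=0.02232 on G[2,1]
R2: Y=0.0002217 on G[2,0]
R3: Y=0.0002132 on G[1,2]
R4: Y=0.3876 on G[1,3]
R5: Y=0.0009346 on G[3,1]
R6: Y=0.01122 on G[3,1]
R7: Y=0.0002907 on G[3,1]
R8: Y=0.003165 on G[3,1]
R9: Y=0.007299 on G[0,1]
R10: Y=0.6711 on G[1,2]
R11: Y=0.0001453 on G[3,2]
R12: Y=0.05076 on G[1,2]
R13: Y=0.0005780 on G[1,3]
R14: Y=0.06098 on G[3,2]
R15: Y=0.008264 on G[3,0]
R16: Y=0.01005 on G[1,2]
R17: Y=0.007874 on G[1,3]
R18: Y=0.0001122 on G[3,1]
Ix: z[3]−=0.0178, z[1]+=0.0178
solve → V1=0.01977, V2=0.01694, V3=-0.01792

R_eq = 2.118 Ω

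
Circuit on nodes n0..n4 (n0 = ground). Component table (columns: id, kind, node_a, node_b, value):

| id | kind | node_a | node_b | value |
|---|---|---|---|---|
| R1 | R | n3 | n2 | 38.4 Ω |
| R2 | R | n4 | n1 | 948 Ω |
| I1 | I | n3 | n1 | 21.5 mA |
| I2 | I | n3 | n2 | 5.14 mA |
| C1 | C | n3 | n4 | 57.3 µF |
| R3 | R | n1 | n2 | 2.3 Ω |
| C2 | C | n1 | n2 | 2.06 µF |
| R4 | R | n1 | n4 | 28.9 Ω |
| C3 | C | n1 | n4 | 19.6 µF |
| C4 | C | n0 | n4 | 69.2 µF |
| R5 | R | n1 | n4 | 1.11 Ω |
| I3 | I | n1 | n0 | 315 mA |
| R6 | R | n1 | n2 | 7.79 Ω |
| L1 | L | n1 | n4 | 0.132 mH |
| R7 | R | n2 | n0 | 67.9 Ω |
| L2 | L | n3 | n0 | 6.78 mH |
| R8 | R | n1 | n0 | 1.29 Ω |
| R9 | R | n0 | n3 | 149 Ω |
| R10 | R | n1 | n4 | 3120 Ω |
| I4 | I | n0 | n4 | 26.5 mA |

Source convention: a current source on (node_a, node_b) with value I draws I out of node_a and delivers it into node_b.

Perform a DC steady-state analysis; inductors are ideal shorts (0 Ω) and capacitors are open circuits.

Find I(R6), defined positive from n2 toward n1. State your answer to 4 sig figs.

0.003887 A

Element admittances at DC:
  Y(R1) = 0.02604 S between n3,n2
  Y(R2) = 0.001055 S between n4,n1
  I1: injects 0.0215 A into n1 (from n3)
  I2: injects 0.00514 A into n2 (from n3)
  Y(C1) = 0.000 S between n3,n4
  Y(R3) = 0.4348 S between n1,n2
  Y(C2) = 0.000 S between n1,n2
  Y(R4) = 0.03460 S between n1,n4
  Y(C3) = 0.000 S between n1,n4
  Y(C4) = 0.000 S between n0,n4
  Y(R5) = 0.9009 S between n1,n4
  I3: injects 0.315 A into n0 (from n1)
  Y(R6) = 0.1284 S between n1,n2
  L1: short n1↔n4 (DC inductor)
  Y(R7) = 0.01473 S between n2,n0
  L2: short n3↔n0 (DC inductor)
  Y(R8) = 0.7752 S between n1,n0
  Y(R9) = 0.006711 S between n0,n3
  Y(R10) = 0.0003205 S between n1,n4
  I4: injects 0.0265 A into n4 (from n0)
Assemble and solve the 6×6 MNA system:
  V(n1)=-0.3224  V(n2)=-0.2922  V(n3)=0.000  V(n4)=-0.3224
  i(L1)=-0.02650  i(L2)=-0.03425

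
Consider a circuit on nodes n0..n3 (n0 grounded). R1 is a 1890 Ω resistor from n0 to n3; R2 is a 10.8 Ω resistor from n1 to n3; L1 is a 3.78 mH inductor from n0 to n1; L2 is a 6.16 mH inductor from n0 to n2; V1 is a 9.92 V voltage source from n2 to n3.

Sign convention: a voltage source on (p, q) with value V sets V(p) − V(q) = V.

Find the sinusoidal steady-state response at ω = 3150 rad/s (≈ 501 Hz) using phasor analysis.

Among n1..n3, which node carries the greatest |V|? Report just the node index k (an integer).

Element admittances at ω=3150 rad/s:
  Y(R1) = 0.0005291+0.000j S between n0,n3
  Y(R2) = 0.09259+0.000j S between n1,n3
  Y(L1) = 0.000-0.08398j S between n0,n1
  Y(L2) = 0.000-0.05154j S between n0,n2
  V1: constraint V(n2)−V(n3) = 9.92
Assemble and solve the 4×4 MNA system:
  V(n1)=-3.370-1.145j  V(n2)=5.511+1.911j  V(n3)=-4.409+1.911j
  i(V1)=-0.09851+0.2840j

2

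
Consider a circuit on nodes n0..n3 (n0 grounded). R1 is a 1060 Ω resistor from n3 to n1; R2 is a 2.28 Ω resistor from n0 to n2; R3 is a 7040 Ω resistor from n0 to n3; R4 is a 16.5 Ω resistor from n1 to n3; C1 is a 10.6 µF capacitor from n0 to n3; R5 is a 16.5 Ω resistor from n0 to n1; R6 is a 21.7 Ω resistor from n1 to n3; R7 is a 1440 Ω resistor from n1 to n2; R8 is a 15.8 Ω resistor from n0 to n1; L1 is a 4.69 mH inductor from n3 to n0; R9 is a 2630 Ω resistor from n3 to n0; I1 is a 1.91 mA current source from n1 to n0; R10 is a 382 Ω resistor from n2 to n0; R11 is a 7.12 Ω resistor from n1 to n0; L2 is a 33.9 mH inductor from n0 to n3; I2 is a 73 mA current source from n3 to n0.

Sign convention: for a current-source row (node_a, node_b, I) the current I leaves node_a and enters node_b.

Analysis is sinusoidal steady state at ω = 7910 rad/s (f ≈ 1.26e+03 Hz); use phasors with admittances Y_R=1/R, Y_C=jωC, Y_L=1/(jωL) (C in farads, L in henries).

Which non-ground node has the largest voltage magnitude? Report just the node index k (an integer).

3

Apply KCL at each of the 3 non-ground nodes and solve the resulting linear system.
Node n1: branches {R1, R4, R5, R6, R7, R8, I1, R11} → V_1 = -0.1919+0.1288j
Node n2: branches {R2, R7, R10} → V_2 = -0.0003016+0.0002024j
Node n3: branches {R1, R3, R4, C1, R6, L1, R9, L2, I2} → V_3 = -0.6467+0.4461j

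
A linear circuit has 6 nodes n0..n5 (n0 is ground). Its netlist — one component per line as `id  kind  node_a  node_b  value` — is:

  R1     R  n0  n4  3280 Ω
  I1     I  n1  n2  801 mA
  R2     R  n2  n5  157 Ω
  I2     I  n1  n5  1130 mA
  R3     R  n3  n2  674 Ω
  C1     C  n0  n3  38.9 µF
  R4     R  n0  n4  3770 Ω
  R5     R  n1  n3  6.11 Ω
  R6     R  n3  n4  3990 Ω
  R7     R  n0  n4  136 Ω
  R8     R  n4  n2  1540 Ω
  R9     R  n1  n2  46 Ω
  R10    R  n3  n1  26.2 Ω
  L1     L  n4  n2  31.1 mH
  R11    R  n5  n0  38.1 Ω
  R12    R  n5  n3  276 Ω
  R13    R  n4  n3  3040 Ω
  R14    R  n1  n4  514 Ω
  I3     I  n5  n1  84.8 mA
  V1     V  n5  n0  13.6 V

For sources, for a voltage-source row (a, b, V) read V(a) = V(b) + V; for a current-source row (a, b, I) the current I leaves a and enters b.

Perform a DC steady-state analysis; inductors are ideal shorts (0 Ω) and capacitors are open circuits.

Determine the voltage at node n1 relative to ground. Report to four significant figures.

MNA unknowns: 5 node voltages V₁..V_5 plus 2 source currents (L1, V1)
R1: Y=0.0003049 on G[0,4]
I1: z[1]−=0.801, z[2]+=0.801
R2: Y=0.006369 on G[2,5]
I2: z[1]−=1.13, z[5]+=1.13
R3: Y=0.001484 on G[3,2]
C1: Y=0.000 on G[0,3]
R4: Y=0.0002653 on G[0,4]
R5: Y=0.1637 on G[1,3]
R6: Y=0.0002506 on G[3,4]
R7: Y=0.007353 on G[0,4]
R8: Y=0.0006494 on G[4,2]
R9: Y=0.02174 on G[1,2]
R10: Y=0.03817 on G[3,1]
L1: row V4−V2=0, i_L1 at 4,2
R11: Y=0.02625 on G[5,0]
R12: Y=0.003623 on G[5,3]
R13: Y=0.0003289 on G[4,3]
R14: Y=0.001946 on G[1,4]
I3: z[5]−=0.0848, z[1]+=0.0848
V1: row V5−V0=13.6, i_V1 at 5,0
solve → V1=-96.53, V2=-39.78, V3=-94.05, V4=-39.78, V5=13.60
aux → i_L1=0.1733, i_V1=-0.04178

-96.53 V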